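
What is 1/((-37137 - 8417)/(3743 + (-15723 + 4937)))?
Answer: 7043/45554 ≈ 0.15461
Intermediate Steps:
1/((-37137 - 8417)/(3743 + (-15723 + 4937))) = 1/(-45554/(3743 - 10786)) = 1/(-45554/(-7043)) = 1/(-45554*(-1/7043)) = 1/(45554/7043) = 7043/45554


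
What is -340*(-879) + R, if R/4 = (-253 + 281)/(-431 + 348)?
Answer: 24805268/83 ≈ 2.9886e+5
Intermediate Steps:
R = -112/83 (R = 4*((-253 + 281)/(-431 + 348)) = 4*(28/(-83)) = 4*(28*(-1/83)) = 4*(-28/83) = -112/83 ≈ -1.3494)
-340*(-879) + R = -340*(-879) - 112/83 = 298860 - 112/83 = 24805268/83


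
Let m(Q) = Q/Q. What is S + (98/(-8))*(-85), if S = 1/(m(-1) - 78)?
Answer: 320701/308 ≈ 1041.2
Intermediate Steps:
m(Q) = 1
S = -1/77 (S = 1/(1 - 78) = 1/(-77) = -1/77 ≈ -0.012987)
S + (98/(-8))*(-85) = -1/77 + (98/(-8))*(-85) = -1/77 + (98*(-1/8))*(-85) = -1/77 - 49/4*(-85) = -1/77 + 4165/4 = 320701/308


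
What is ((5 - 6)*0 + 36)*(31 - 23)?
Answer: 288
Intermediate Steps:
((5 - 6)*0 + 36)*(31 - 23) = (-1*0 + 36)*8 = (0 + 36)*8 = 36*8 = 288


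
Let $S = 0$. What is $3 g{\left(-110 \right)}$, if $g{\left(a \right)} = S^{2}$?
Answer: $0$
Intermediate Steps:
$g{\left(a \right)} = 0$ ($g{\left(a \right)} = 0^{2} = 0$)
$3 g{\left(-110 \right)} = 3 \cdot 0 = 0$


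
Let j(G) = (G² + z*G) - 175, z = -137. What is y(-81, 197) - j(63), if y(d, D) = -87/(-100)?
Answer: 483787/100 ≈ 4837.9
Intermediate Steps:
y(d, D) = 87/100 (y(d, D) = -87*(-1/100) = 87/100)
j(G) = -175 + G² - 137*G (j(G) = (G² - 137*G) - 175 = -175 + G² - 137*G)
y(-81, 197) - j(63) = 87/100 - (-175 + 63² - 137*63) = 87/100 - (-175 + 3969 - 8631) = 87/100 - 1*(-4837) = 87/100 + 4837 = 483787/100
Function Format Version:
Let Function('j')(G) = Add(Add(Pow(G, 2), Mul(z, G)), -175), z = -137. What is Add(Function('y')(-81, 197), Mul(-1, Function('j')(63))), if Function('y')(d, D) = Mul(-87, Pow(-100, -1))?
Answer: Rational(483787, 100) ≈ 4837.9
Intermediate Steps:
Function('y')(d, D) = Rational(87, 100) (Function('y')(d, D) = Mul(-87, Rational(-1, 100)) = Rational(87, 100))
Function('j')(G) = Add(-175, Pow(G, 2), Mul(-137, G)) (Function('j')(G) = Add(Add(Pow(G, 2), Mul(-137, G)), -175) = Add(-175, Pow(G, 2), Mul(-137, G)))
Add(Function('y')(-81, 197), Mul(-1, Function('j')(63))) = Add(Rational(87, 100), Mul(-1, Add(-175, Pow(63, 2), Mul(-137, 63)))) = Add(Rational(87, 100), Mul(-1, Add(-175, 3969, -8631))) = Add(Rational(87, 100), Mul(-1, -4837)) = Add(Rational(87, 100), 4837) = Rational(483787, 100)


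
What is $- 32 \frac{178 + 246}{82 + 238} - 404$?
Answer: $- \frac{2232}{5} \approx -446.4$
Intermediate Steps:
$- 32 \frac{178 + 246}{82 + 238} - 404 = - 32 \cdot \frac{424}{320} - 404 = - 32 \cdot 424 \cdot \frac{1}{320} - 404 = \left(-32\right) \frac{53}{40} - 404 = - \frac{212}{5} - 404 = - \frac{2232}{5}$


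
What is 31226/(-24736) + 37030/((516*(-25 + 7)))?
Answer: -75375073/14359248 ≈ -5.2492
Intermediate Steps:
31226/(-24736) + 37030/((516*(-25 + 7))) = 31226*(-1/24736) + 37030/((516*(-18))) = -15613/12368 + 37030/(-9288) = -15613/12368 + 37030*(-1/9288) = -15613/12368 - 18515/4644 = -75375073/14359248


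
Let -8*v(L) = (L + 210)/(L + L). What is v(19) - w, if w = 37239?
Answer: -11320885/304 ≈ -37240.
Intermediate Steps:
v(L) = -(210 + L)/(16*L) (v(L) = -(L + 210)/(8*(L + L)) = -(210 + L)/(8*(2*L)) = -(210 + L)*1/(2*L)/8 = -(210 + L)/(16*L))
v(19) - w = (1/16)*(-210 - 1*19)/19 - 1*37239 = (1/16)*(1/19)*(-210 - 19) - 37239 = (1/16)*(1/19)*(-229) - 37239 = -229/304 - 37239 = -11320885/304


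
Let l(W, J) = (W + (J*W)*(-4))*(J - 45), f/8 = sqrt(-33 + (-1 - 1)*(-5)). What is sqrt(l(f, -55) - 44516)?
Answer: 2*sqrt(-11129 - 44200*I*sqrt(23)) ≈ 634.25 - 668.43*I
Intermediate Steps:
f = 8*I*sqrt(23) (f = 8*sqrt(-33 + (-1 - 1)*(-5)) = 8*sqrt(-33 - 2*(-5)) = 8*sqrt(-33 + 10) = 8*sqrt(-23) = 8*(I*sqrt(23)) = 8*I*sqrt(23) ≈ 38.367*I)
l(W, J) = (-45 + J)*(W - 4*J*W) (l(W, J) = (W - 4*J*W)*(-45 + J) = (-45 + J)*(W - 4*J*W))
sqrt(l(f, -55) - 44516) = sqrt((8*I*sqrt(23))*(-45 - 4*(-55)**2 + 181*(-55)) - 44516) = sqrt((8*I*sqrt(23))*(-45 - 4*3025 - 9955) - 44516) = sqrt((8*I*sqrt(23))*(-45 - 12100 - 9955) - 44516) = sqrt((8*I*sqrt(23))*(-22100) - 44516) = sqrt(-176800*I*sqrt(23) - 44516) = sqrt(-44516 - 176800*I*sqrt(23))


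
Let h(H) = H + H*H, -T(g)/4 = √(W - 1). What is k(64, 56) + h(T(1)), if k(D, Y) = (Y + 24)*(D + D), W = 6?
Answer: 10320 - 4*√5 ≈ 10311.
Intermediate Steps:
T(g) = -4*√5 (T(g) = -4*√(6 - 1) = -4*√5)
h(H) = H + H²
k(D, Y) = 2*D*(24 + Y) (k(D, Y) = (24 + Y)*(2*D) = 2*D*(24 + Y))
k(64, 56) + h(T(1)) = 2*64*(24 + 56) + (-4*√5)*(1 - 4*√5) = 2*64*80 - 4*√5*(1 - 4*√5) = 10240 - 4*√5*(1 - 4*√5)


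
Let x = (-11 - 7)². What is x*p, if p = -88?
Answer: -28512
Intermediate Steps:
x = 324 (x = (-18)² = 324)
x*p = 324*(-88) = -28512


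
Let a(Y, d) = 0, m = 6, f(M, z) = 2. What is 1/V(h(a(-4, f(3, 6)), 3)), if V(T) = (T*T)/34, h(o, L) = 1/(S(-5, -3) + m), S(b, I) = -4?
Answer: 136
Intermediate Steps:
h(o, L) = ½ (h(o, L) = 1/(-4 + 6) = 1/2 = ½)
V(T) = T²/34 (V(T) = T²*(1/34) = T²/34)
1/V(h(a(-4, f(3, 6)), 3)) = 1/((½)²/34) = 1/((1/34)*(¼)) = 1/(1/136) = 136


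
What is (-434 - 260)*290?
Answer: -201260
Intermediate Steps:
(-434 - 260)*290 = -694*290 = -201260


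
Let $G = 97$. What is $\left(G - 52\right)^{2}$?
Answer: $2025$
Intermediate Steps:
$\left(G - 52\right)^{2} = \left(97 - 52\right)^{2} = 45^{2} = 2025$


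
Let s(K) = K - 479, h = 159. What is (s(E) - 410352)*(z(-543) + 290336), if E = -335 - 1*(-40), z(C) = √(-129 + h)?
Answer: -119364678336 - 411126*√30 ≈ -1.1937e+11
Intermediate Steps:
z(C) = √30 (z(C) = √(-129 + 159) = √30)
E = -295 (E = -335 + 40 = -295)
s(K) = -479 + K
(s(E) - 410352)*(z(-543) + 290336) = ((-479 - 295) - 410352)*(√30 + 290336) = (-774 - 410352)*(290336 + √30) = -411126*(290336 + √30) = -119364678336 - 411126*√30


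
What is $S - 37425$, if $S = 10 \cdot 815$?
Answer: $-29275$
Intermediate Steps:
$S = 8150$
$S - 37425 = 8150 - 37425 = -29275$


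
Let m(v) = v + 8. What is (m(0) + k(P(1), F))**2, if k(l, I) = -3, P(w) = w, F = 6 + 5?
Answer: 25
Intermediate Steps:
F = 11
m(v) = 8 + v
(m(0) + k(P(1), F))**2 = ((8 + 0) - 3)**2 = (8 - 3)**2 = 5**2 = 25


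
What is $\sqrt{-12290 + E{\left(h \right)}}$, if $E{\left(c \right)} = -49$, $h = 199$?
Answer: $3 i \sqrt{1371} \approx 111.08 i$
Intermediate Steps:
$\sqrt{-12290 + E{\left(h \right)}} = \sqrt{-12290 - 49} = \sqrt{-12339} = 3 i \sqrt{1371}$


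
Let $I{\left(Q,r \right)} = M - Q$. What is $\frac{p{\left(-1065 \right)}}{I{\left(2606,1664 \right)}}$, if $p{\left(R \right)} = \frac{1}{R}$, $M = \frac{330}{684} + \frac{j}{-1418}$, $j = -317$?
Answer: $\frac{13471}{37377149830} \approx 3.6041 \cdot 10^{-7}$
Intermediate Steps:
$M = \frac{28532}{40413}$ ($M = \frac{330}{684} - \frac{317}{-1418} = 330 \cdot \frac{1}{684} - - \frac{317}{1418} = \frac{55}{114} + \frac{317}{1418} = \frac{28532}{40413} \approx 0.70601$)
$I{\left(Q,r \right)} = \frac{28532}{40413} - Q$
$\frac{p{\left(-1065 \right)}}{I{\left(2606,1664 \right)}} = \frac{1}{\left(-1065\right) \left(\frac{28532}{40413} - 2606\right)} = - \frac{1}{1065 \left(\frac{28532}{40413} - 2606\right)} = - \frac{1}{1065 \left(- \frac{105287746}{40413}\right)} = \left(- \frac{1}{1065}\right) \left(- \frac{40413}{105287746}\right) = \frac{13471}{37377149830}$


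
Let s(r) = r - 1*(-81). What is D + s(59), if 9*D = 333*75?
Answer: 2915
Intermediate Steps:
s(r) = 81 + r (s(r) = r + 81 = 81 + r)
D = 2775 (D = (333*75)/9 = (⅑)*24975 = 2775)
D + s(59) = 2775 + (81 + 59) = 2775 + 140 = 2915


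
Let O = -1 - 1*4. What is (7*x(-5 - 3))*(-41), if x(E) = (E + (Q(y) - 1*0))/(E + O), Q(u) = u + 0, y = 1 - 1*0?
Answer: -2009/13 ≈ -154.54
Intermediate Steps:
y = 1 (y = 1 + 0 = 1)
Q(u) = u
O = -5 (O = -1 - 4 = -5)
x(E) = (1 + E)/(-5 + E) (x(E) = (E + (1 - 1*0))/(E - 5) = (E + (1 + 0))/(-5 + E) = (E + 1)/(-5 + E) = (1 + E)/(-5 + E))
(7*x(-5 - 3))*(-41) = (7*((1 + (-5 - 3))/(-5 + (-5 - 3))))*(-41) = (7*((1 - 8)/(-5 - 8)))*(-41) = (7*(-7/(-13)))*(-41) = (7*(-1/13*(-7)))*(-41) = (7*(7/13))*(-41) = (49/13)*(-41) = -2009/13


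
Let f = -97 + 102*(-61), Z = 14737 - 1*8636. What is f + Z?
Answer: -218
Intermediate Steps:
Z = 6101 (Z = 14737 - 8636 = 6101)
f = -6319 (f = -97 - 6222 = -6319)
f + Z = -6319 + 6101 = -218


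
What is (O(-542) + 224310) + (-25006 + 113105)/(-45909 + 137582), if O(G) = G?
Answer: 20513571963/91673 ≈ 2.2377e+5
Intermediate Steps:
(O(-542) + 224310) + (-25006 + 113105)/(-45909 + 137582) = (-542 + 224310) + (-25006 + 113105)/(-45909 + 137582) = 223768 + 88099/91673 = 20513571963/91673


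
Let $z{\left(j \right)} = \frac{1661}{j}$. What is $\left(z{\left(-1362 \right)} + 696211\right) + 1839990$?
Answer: $\frac{3454304101}{1362} \approx 2.5362 \cdot 10^{6}$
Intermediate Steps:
$\left(z{\left(-1362 \right)} + 696211\right) + 1839990 = \left(\frac{1661}{-1362} + 696211\right) + 1839990 = \left(1661 \left(- \frac{1}{1362}\right) + 696211\right) + 1839990 = \left(- \frac{1661}{1362} + 696211\right) + 1839990 = \frac{948237721}{1362} + 1839990 = \frac{3454304101}{1362}$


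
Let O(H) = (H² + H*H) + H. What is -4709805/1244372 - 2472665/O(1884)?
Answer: -2282517474760/552251982507 ≈ -4.1331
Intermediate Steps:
O(H) = H + 2*H² (O(H) = (H² + H²) + H = 2*H² + H = H + 2*H²)
-4709805/1244372 - 2472665/O(1884) = -4709805/1244372 - 2472665*1/(1884*(1 + 2*1884)) = -4709805*1/1244372 - 2472665*1/(1884*(1 + 3768)) = -4709805/1244372 - 2472665/(1884*3769) = -4709805/1244372 - 2472665/7100796 = -2282517474760/552251982507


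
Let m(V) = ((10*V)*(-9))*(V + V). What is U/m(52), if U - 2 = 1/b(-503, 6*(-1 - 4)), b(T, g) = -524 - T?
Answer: -41/10221120 ≈ -4.0113e-6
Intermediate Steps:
m(V) = -180*V² (m(V) = (-90*V)*(2*V) = -180*V²)
U = 41/21 (U = 2 + 1/(-524 - 1*(-503)) = 2 + 1/(-524 + 503) = 2 + 1/(-21) = 2 - 1/21 = 41/21 ≈ 1.9524)
U/m(52) = 41/(21*((-180*52²))) = 41/(21*((-180*2704))) = (41/21)/(-486720) = (41/21)*(-1/486720) = -41/10221120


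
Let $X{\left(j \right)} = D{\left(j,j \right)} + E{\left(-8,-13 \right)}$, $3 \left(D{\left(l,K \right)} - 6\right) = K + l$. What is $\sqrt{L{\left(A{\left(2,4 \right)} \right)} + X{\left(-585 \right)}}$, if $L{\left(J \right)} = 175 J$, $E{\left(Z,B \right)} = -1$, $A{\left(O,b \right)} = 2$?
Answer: $i \sqrt{35} \approx 5.9161 i$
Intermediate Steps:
$D{\left(l,K \right)} = 6 + \frac{K}{3} + \frac{l}{3}$ ($D{\left(l,K \right)} = 6 + \frac{K + l}{3} = 6 + \left(\frac{K}{3} + \frac{l}{3}\right) = 6 + \frac{K}{3} + \frac{l}{3}$)
$X{\left(j \right)} = 5 + \frac{2 j}{3}$ ($X{\left(j \right)} = \left(6 + \frac{j}{3} + \frac{j}{3}\right) - 1 = \left(6 + \frac{2 j}{3}\right) - 1 = 5 + \frac{2 j}{3}$)
$\sqrt{L{\left(A{\left(2,4 \right)} \right)} + X{\left(-585 \right)}} = \sqrt{175 \cdot 2 + \left(5 + \frac{2}{3} \left(-585\right)\right)} = \sqrt{350 + \left(5 - 390\right)} = \sqrt{350 - 385} = \sqrt{-35} = i \sqrt{35}$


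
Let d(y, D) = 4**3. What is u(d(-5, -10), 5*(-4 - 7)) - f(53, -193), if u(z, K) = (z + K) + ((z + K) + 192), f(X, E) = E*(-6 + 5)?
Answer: 17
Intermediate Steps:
f(X, E) = -E (f(X, E) = E*(-1) = -E)
d(y, D) = 64
u(z, K) = 192 + 2*K + 2*z (u(z, K) = (K + z) + ((K + z) + 192) = (K + z) + (192 + K + z) = 192 + 2*K + 2*z)
u(d(-5, -10), 5*(-4 - 7)) - f(53, -193) = (192 + 2*(5*(-4 - 7)) + 2*64) - (-1)*(-193) = (192 + 2*(5*(-11)) + 128) - 1*193 = (192 + 2*(-55) + 128) - 193 = (192 - 110 + 128) - 193 = 210 - 193 = 17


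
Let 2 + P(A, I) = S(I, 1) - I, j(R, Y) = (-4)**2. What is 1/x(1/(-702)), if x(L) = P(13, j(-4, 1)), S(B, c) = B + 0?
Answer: -1/2 ≈ -0.50000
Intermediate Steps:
S(B, c) = B
j(R, Y) = 16
P(A, I) = -2 (P(A, I) = -2 + (I - I) = -2 + 0 = -2)
x(L) = -2
1/x(1/(-702)) = 1/(-2) = -1/2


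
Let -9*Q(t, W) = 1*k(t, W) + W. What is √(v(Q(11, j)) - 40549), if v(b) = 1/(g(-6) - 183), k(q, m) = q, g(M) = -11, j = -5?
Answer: I*√1526102358/194 ≈ 201.37*I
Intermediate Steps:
Q(t, W) = -W/9 - t/9 (Q(t, W) = -(1*t + W)/9 = -(t + W)/9 = -(W + t)/9 = -W/9 - t/9)
v(b) = -1/194 (v(b) = 1/(-11 - 183) = 1/(-194) = -1/194)
√(v(Q(11, j)) - 40549) = √(-1/194 - 40549) = √(-7866507/194) = I*√1526102358/194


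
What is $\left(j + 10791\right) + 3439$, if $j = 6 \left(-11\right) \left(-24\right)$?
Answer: $15814$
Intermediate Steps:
$j = 1584$ ($j = \left(-66\right) \left(-24\right) = 1584$)
$\left(j + 10791\right) + 3439 = \left(1584 + 10791\right) + 3439 = 12375 + 3439 = 15814$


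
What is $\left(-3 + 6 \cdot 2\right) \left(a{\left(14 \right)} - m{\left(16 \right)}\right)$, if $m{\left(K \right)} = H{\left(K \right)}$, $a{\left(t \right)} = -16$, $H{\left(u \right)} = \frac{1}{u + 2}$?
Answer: $- \frac{289}{2} \approx -144.5$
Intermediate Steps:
$H{\left(u \right)} = \frac{1}{2 + u}$
$m{\left(K \right)} = \frac{1}{2 + K}$
$\left(-3 + 6 \cdot 2\right) \left(a{\left(14 \right)} - m{\left(16 \right)}\right) = \left(-3 + 6 \cdot 2\right) \left(-16 - \frac{1}{2 + 16}\right) = \left(-3 + 12\right) \left(-16 - \frac{1}{18}\right) = 9 \left(-16 - \frac{1}{18}\right) = 9 \left(- \frac{289}{18}\right) = - \frac{289}{2}$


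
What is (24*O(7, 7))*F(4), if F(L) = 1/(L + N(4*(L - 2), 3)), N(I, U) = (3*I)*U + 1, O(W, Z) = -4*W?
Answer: -96/11 ≈ -8.7273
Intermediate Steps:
N(I, U) = 1 + 3*I*U (N(I, U) = 3*I*U + 1 = 1 + 3*I*U)
F(L) = 1/(-71 + 37*L) (F(L) = 1/(L + (1 + 3*(4*(L - 2))*3)) = 1/(L + (1 + 3*(4*(-2 + L))*3)) = 1/(L + (1 + 3*(-8 + 4*L)*3)) = 1/(L + (1 + (-72 + 36*L))) = 1/(L + (-71 + 36*L)) = 1/(-71 + 37*L))
(24*O(7, 7))*F(4) = (24*(-4*7))/(-71 + 37*4) = (24*(-28))/(-71 + 148) = -672/77 = -672*1/77 = -96/11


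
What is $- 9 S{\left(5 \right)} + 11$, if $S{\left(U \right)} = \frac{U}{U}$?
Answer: $2$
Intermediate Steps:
$S{\left(U \right)} = 1$
$- 9 S{\left(5 \right)} + 11 = \left(-9\right) 1 + 11 = -9 + 11 = 2$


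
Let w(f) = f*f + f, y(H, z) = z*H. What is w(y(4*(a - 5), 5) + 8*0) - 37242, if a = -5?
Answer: 2558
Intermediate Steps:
y(H, z) = H*z
w(f) = f + f² (w(f) = f² + f = f + f²)
w(y(4*(a - 5), 5) + 8*0) - 37242 = ((4*(-5 - 5))*5 + 8*0)*(1 + ((4*(-5 - 5))*5 + 8*0)) - 37242 = ((4*(-10))*5 + 0)*(1 + ((4*(-10))*5 + 0)) - 37242 = (-40*5 + 0)*(1 + (-40*5 + 0)) - 37242 = (-200 + 0)*(1 + (-200 + 0)) - 37242 = -200*(1 - 200) - 37242 = -200*(-199) - 37242 = 39800 - 37242 = 2558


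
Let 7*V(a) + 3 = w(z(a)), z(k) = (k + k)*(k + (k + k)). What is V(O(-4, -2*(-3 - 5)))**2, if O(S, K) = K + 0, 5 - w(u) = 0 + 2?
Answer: 0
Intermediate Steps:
z(k) = 6*k**2 (z(k) = (2*k)*(k + 2*k) = (2*k)*(3*k) = 6*k**2)
w(u) = 3 (w(u) = 5 - (0 + 2) = 5 - 1*2 = 5 - 2 = 3)
O(S, K) = K
V(a) = 0 (V(a) = -3/7 + (1/7)*3 = -3/7 + 3/7 = 0)
V(O(-4, -2*(-3 - 5)))**2 = 0**2 = 0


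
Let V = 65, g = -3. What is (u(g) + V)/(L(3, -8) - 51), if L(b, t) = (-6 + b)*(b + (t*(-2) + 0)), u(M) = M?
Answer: -31/54 ≈ -0.57407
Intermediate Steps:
L(b, t) = (-6 + b)*(b - 2*t) (L(b, t) = (-6 + b)*(b + (-2*t + 0)) = (-6 + b)*(b - 2*t))
(u(g) + V)/(L(3, -8) - 51) = (-3 + 65)/((3**2 - 6*3 + 12*(-8) - 2*3*(-8)) - 51) = 62/((9 - 18 - 96 + 48) - 51) = 62/(-57 - 51) = 62/(-108) = -1/108*62 = -31/54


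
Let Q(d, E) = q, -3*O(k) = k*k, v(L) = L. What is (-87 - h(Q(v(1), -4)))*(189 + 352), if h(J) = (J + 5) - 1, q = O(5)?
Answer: -134168/3 ≈ -44723.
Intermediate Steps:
O(k) = -k²/3 (O(k) = -k*k/3 = -k²/3)
q = -25/3 (q = -⅓*5² = -⅓*25 = -25/3 ≈ -8.3333)
Q(d, E) = -25/3
h(J) = 4 + J (h(J) = (5 + J) - 1 = 4 + J)
(-87 - h(Q(v(1), -4)))*(189 + 352) = (-87 - (4 - 25/3))*(189 + 352) = (-87 - 1*(-13/3))*541 = (-87 + 13/3)*541 = -248/3*541 = -134168/3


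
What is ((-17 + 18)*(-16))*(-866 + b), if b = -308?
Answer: 18784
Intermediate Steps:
((-17 + 18)*(-16))*(-866 + b) = ((-17 + 18)*(-16))*(-866 - 308) = (1*(-16))*(-1174) = -16*(-1174) = 18784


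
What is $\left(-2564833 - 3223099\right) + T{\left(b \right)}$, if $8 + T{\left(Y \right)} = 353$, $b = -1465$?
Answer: $-5787587$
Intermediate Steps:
$T{\left(Y \right)} = 345$ ($T{\left(Y \right)} = -8 + 353 = 345$)
$\left(-2564833 - 3223099\right) + T{\left(b \right)} = \left(-2564833 - 3223099\right) + 345 = -5787932 + 345 = -5787587$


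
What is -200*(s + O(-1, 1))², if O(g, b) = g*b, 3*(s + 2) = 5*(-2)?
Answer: -72200/9 ≈ -8022.2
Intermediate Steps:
s = -16/3 (s = -2 + (5*(-2))/3 = -2 + (⅓)*(-10) = -2 - 10/3 = -16/3 ≈ -5.3333)
O(g, b) = b*g
-200*(s + O(-1, 1))² = -200*(-16/3 + 1*(-1))² = -200*(-16/3 - 1)² = -200*(-19/3)² = -200*361/9 = -72200/9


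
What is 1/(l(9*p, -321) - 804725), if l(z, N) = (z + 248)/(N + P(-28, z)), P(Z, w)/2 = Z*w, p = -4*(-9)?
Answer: -18465/14859247697 ≈ -1.2427e-6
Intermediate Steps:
p = 36
P(Z, w) = 2*Z*w (P(Z, w) = 2*(Z*w) = 2*Z*w)
l(z, N) = (248 + z)/(N - 56*z) (l(z, N) = (z + 248)/(N + 2*(-28)*z) = (248 + z)/(N - 56*z))
1/(l(9*p, -321) - 804725) = 1/((248 + 9*36)/(-321 - 504*36) - 804725) = 1/((248 + 324)/(-321 - 56*324) - 804725) = 1/(572/(-321 - 18144) - 804725) = 1/(572/(-18465) - 804725) = 1/(-1/18465*572 - 804725) = 1/(-572/18465 - 804725) = 1/(-14859247697/18465) = -18465/14859247697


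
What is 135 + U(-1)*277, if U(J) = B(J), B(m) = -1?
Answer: -142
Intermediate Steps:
U(J) = -1
135 + U(-1)*277 = 135 - 1*277 = 135 - 277 = -142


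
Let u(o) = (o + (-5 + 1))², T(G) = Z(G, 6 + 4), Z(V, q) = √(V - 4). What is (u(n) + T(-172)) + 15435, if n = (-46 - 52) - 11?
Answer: 28204 + 4*I*√11 ≈ 28204.0 + 13.266*I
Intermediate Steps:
Z(V, q) = √(-4 + V)
n = -109 (n = -98 - 11 = -109)
T(G) = √(-4 + G)
u(o) = (-4 + o)² (u(o) = (o - 4)² = (-4 + o)²)
(u(n) + T(-172)) + 15435 = ((-4 - 109)² + √(-4 - 172)) + 15435 = ((-113)² + √(-176)) + 15435 = (12769 + 4*I*√11) + 15435 = 28204 + 4*I*√11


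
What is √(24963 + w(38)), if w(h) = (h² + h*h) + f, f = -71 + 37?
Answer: √27817 ≈ 166.78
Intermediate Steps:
f = -34
w(h) = -34 + 2*h² (w(h) = (h² + h*h) - 34 = (h² + h²) - 34 = 2*h² - 34 = -34 + 2*h²)
√(24963 + w(38)) = √(24963 + (-34 + 2*38²)) = √(24963 + (-34 + 2*1444)) = √(24963 + (-34 + 2888)) = √(24963 + 2854) = √27817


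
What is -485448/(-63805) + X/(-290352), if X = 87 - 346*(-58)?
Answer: 139664807921/18525909360 ≈ 7.5389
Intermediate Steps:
X = 20155 (X = 87 + 20068 = 20155)
-485448/(-63805) + X/(-290352) = -485448/(-63805) + 20155/(-290352) = -485448*(-1/63805) + 20155*(-1/290352) = 485448/63805 - 20155/290352 = 139664807921/18525909360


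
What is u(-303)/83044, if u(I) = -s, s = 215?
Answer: -215/83044 ≈ -0.0025890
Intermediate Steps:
u(I) = -215 (u(I) = -1*215 = -215)
u(-303)/83044 = -215/83044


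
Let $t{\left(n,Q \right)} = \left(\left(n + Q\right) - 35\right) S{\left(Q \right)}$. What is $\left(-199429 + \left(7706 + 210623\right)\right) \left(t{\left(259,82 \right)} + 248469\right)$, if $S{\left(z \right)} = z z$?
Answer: $43583645700$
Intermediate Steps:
$S{\left(z \right)} = z^{2}$
$t{\left(n,Q \right)} = Q^{2} \left(-35 + Q + n\right)$ ($t{\left(n,Q \right)} = \left(\left(n + Q\right) - 35\right) Q^{2} = \left(\left(Q + n\right) - 35\right) Q^{2} = \left(-35 + Q + n\right) Q^{2} = Q^{2} \left(-35 + Q + n\right)$)
$\left(-199429 + \left(7706 + 210623\right)\right) \left(t{\left(259,82 \right)} + 248469\right) = \left(-199429 + \left(7706 + 210623\right)\right) \left(82^{2} \left(-35 + 82 + 259\right) + 248469\right) = \left(-199429 + 218329\right) \left(6724 \cdot 306 + 248469\right) = 18900 \left(2057544 + 248469\right) = 18900 \cdot 2306013 = 43583645700$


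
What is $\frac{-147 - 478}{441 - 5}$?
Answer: $- \frac{625}{436} \approx -1.4335$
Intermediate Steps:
$\frac{-147 - 478}{441 - 5} = - \frac{625}{436}$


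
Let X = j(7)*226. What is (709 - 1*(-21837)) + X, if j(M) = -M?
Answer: 20964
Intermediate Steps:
X = -1582 (X = -1*7*226 = -7*226 = -1582)
(709 - 1*(-21837)) + X = (709 - 1*(-21837)) - 1582 = (709 + 21837) - 1582 = 22546 - 1582 = 20964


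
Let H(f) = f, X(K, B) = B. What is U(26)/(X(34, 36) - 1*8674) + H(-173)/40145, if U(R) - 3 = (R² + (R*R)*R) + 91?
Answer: -52713896/24769465 ≈ -2.1282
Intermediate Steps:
U(R) = 94 + R² + R³ (U(R) = 3 + ((R² + (R*R)*R) + 91) = 3 + ((R² + R²*R) + 91) = 3 + ((R² + R³) + 91) = 3 + (91 + R² + R³) = 94 + R² + R³)
U(26)/(X(34, 36) - 1*8674) + H(-173)/40145 = (94 + 26² + 26³)/(36 - 1*8674) - 173/40145 = (94 + 676 + 17576)/(36 - 8674) - 173*1/40145 = 18346/(-8638) - 173/40145 = 18346*(-1/8638) - 173/40145 = -9173/4319 - 173/40145 = -52713896/24769465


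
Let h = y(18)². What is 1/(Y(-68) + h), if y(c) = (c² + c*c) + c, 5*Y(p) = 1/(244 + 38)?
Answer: 1410/625413961 ≈ 2.2545e-6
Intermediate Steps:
Y(p) = 1/1410 (Y(p) = 1/(5*(244 + 38)) = (⅕)/282 = (⅕)*(1/282) = 1/1410)
y(c) = c + 2*c² (y(c) = (c² + c²) + c = 2*c² + c = c + 2*c²)
h = 443556 (h = (18*(1 + 2*18))² = (18*(1 + 36))² = (18*37)² = 666² = 443556)
1/(Y(-68) + h) = 1/(1/1410 + 443556) = 1/(625413961/1410) = 1410/625413961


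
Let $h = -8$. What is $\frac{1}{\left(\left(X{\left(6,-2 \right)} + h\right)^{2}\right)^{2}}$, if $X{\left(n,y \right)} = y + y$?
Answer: $\frac{1}{20736} \approx 4.8225 \cdot 10^{-5}$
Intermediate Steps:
$X{\left(n,y \right)} = 2 y$
$\frac{1}{\left(\left(X{\left(6,-2 \right)} + h\right)^{2}\right)^{2}} = \frac{1}{\left(\left(2 \left(-2\right) - 8\right)^{2}\right)^{2}} = \frac{1}{\left(\left(-4 - 8\right)^{2}\right)^{2}} = \frac{1}{\left(\left(-12\right)^{2}\right)^{2}} = \frac{1}{144^{2}} = \frac{1}{20736}$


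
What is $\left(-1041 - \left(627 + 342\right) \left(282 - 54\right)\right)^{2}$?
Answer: $49272012729$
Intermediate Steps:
$\left(-1041 - \left(627 + 342\right) \left(282 - 54\right)\right)^{2} = \left(-1041 - 969 \cdot 228\right)^{2} = \left(-1041 - 220932\right)^{2} = \left(-221973\right)^{2} = 49272012729$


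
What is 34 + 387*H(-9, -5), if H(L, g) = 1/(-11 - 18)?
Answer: 599/29 ≈ 20.655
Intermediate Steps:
H(L, g) = -1/29 (H(L, g) = 1/(-29) = -1/29)
34 + 387*H(-9, -5) = 34 + 387*(-1/29) = 34 - 387/29 = 599/29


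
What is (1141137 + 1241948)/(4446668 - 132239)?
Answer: 2383085/4314429 ≈ 0.55235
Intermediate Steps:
(1141137 + 1241948)/(4446668 - 132239) = 2383085/4314429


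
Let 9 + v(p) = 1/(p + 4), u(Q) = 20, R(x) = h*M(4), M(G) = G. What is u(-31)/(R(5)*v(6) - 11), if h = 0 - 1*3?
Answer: 100/479 ≈ 0.20877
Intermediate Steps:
h = -3 (h = 0 - 3 = -3)
R(x) = -12 (R(x) = -3*4 = -12)
v(p) = -9 + 1/(4 + p) (v(p) = -9 + 1/(p + 4) = -9 + 1/(4 + p))
u(-31)/(R(5)*v(6) - 11) = 20/(-12*(-35 - 9*6)/(4 + 6) - 11) = 20/(-12*(-35 - 54)/10 - 11) = 20/(-6*(-89)/5 - 11) = 20/(-12*(-89/10) - 11) = 20/(534/5 - 11) = 20/(479/5) = 20*(5/479) = 100/479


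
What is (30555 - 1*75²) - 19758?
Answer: 5172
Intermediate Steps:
(30555 - 1*75²) - 19758 = (30555 - 1*5625) - 19758 = (30555 - 5625) - 19758 = 24930 - 19758 = 5172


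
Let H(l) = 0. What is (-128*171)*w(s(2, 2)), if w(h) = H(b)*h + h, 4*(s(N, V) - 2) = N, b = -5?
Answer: -54720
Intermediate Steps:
s(N, V) = 2 + N/4
w(h) = h (w(h) = 0*h + h = 0 + h = h)
(-128*171)*w(s(2, 2)) = (-128*171)*(2 + (1/4)*2) = -21888*(2 + 1/2) = -21888*5/2 = -54720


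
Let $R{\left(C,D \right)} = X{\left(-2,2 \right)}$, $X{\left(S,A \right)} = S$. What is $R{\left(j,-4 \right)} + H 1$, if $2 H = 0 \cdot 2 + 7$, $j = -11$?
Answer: $\frac{3}{2} \approx 1.5$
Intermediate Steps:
$R{\left(C,D \right)} = -2$
$H = \frac{7}{2}$ ($H = \frac{0 \cdot 2 + 7}{2} = \frac{0 + 7}{2} = \frac{1}{2} \cdot 7 = \frac{7}{2} \approx 3.5$)
$R{\left(j,-4 \right)} + H 1 = -2 + \frac{7}{2} \cdot 1 = -2 + \frac{7}{2} = \frac{3}{2}$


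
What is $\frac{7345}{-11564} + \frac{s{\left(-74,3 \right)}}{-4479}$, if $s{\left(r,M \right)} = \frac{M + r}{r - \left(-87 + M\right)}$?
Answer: $- \frac{164080753}{258975780} \approx -0.63358$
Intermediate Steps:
$s{\left(r,M \right)} = \frac{M + r}{87 + r - M}$
$\frac{7345}{-11564} + \frac{s{\left(-74,3 \right)}}{-4479} = \frac{7345}{-11564} + \frac{\frac{1}{87 - 74 - 3} \left(3 - 74\right)}{-4479} = 7345 \left(- \frac{1}{11564}\right) + \frac{1}{87 - 74 - 3} \left(-71\right) \left(- \frac{1}{4479}\right) = - \frac{7345}{11564} + \frac{1}{10} \left(-71\right) \left(- \frac{1}{4479}\right) = - \frac{7345}{11564} - - \frac{71}{44790} = - \frac{7345}{11564} + \frac{71}{44790} = - \frac{164080753}{258975780}$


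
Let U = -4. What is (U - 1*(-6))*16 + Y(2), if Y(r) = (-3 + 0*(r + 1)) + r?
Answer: 31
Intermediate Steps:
Y(r) = -3 + r (Y(r) = (-3 + 0*(1 + r)) + r = (-3 + 0) + r = -3 + r)
(U - 1*(-6))*16 + Y(2) = (-4 - 1*(-6))*16 + (-3 + 2) = (-4 + 6)*16 - 1 = 2*16 - 1 = 32 - 1 = 31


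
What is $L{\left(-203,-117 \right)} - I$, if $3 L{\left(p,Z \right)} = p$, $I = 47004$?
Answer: $- \frac{141215}{3} \approx -47072.0$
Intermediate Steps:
$L{\left(p,Z \right)} = \frac{p}{3}$
$L{\left(-203,-117 \right)} - I = \frac{1}{3} \left(-203\right) - 47004 = - \frac{203}{3} - 47004 = - \frac{141215}{3}$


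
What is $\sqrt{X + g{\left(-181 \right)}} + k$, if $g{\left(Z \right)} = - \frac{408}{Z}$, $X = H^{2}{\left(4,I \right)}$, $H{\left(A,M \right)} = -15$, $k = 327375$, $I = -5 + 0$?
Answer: $327375 + \frac{\sqrt{7445073}}{181} \approx 3.2739 \cdot 10^{5}$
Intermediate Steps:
$I = -5$
$X = 225$ ($X = \left(-15\right)^{2} = 225$)
$\sqrt{X + g{\left(-181 \right)}} + k = \sqrt{225 - \frac{408}{-181}} + 327375 = \sqrt{225 - - \frac{408}{181}} + 327375 = \sqrt{225 + \frac{408}{181}} + 327375 = \sqrt{\frac{41133}{181}} + 327375 = \frac{\sqrt{7445073}}{181} + 327375 = 327375 + \frac{\sqrt{7445073}}{181}$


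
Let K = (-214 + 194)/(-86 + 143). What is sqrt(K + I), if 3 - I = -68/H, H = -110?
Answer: sqrt(19960545)/3135 ≈ 1.4251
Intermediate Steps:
I = 131/55 (I = 3 - (-68)/(-110) = 3 - (-68)*(-1)/110 = 3 - 1*34/55 = 3 - 34/55 = 131/55 ≈ 2.3818)
K = -20/57 ≈ -0.35088
sqrt(K + I) = sqrt(-20/57 + 131/55) = sqrt(6367/3135) = sqrt(19960545)/3135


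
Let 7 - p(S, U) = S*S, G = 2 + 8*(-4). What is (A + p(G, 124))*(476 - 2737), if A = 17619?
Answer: -37817486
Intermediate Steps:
G = -30 (G = 2 - 32 = -30)
p(S, U) = 7 - S² (p(S, U) = 7 - S*S = 7 - S²)
(A + p(G, 124))*(476 - 2737) = (17619 + (7 - 1*(-30)²))*(476 - 2737) = (17619 + (7 - 1*900))*(-2261) = (17619 + (7 - 900))*(-2261) = (17619 - 893)*(-2261) = 16726*(-2261) = -37817486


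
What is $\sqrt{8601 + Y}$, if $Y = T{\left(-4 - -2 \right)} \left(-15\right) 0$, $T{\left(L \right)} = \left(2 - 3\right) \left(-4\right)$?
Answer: $\sqrt{8601} \approx 92.742$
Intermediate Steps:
$T{\left(L \right)} = 4$ ($T{\left(L \right)} = \left(-1\right) \left(-4\right) = 4$)
$Y = 0$ ($Y = 4 \left(-15\right) 0 = \left(-60\right) 0 = 0$)
$\sqrt{8601 + Y} = \sqrt{8601 + 0} = \sqrt{8601}$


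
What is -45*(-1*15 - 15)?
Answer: 1350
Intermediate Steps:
-45*(-1*15 - 15) = -45*(-15 - 15) = -45*(-30) = 1350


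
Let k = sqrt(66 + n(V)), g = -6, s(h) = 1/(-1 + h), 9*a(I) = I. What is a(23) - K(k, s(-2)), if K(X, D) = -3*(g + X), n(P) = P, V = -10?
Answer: -139/9 + 6*sqrt(14) ≈ 7.0055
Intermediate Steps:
a(I) = I/9
k = 2*sqrt(14) (k = sqrt(66 - 10) = sqrt(56) = 2*sqrt(14) ≈ 7.4833)
K(X, D) = 18 - 3*X (K(X, D) = -3*(-6 + X) = 18 - 3*X)
a(23) - K(k, s(-2)) = (1/9)*23 - (18 - 6*sqrt(14)) = 23/9 - (18 - 6*sqrt(14)) = 23/9 + (-18 + 6*sqrt(14)) = -139/9 + 6*sqrt(14)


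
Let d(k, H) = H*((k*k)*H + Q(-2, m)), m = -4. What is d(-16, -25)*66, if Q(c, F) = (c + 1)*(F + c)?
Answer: 10550100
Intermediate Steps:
Q(c, F) = (1 + c)*(F + c)
d(k, H) = H*(6 + H*k²) (d(k, H) = H*((k*k)*H + (-4 - 2 + (-2)² - 4*(-2))) = H*(k²*H + (-4 - 2 + 4 + 8)) = H*(H*k² + 6) = H*(6 + H*k²))
d(-16, -25)*66 = -25*(6 - 25*(-16)²)*66 = -25*(6 - 25*256)*66 = -25*(6 - 6400)*66 = -25*(-6394)*66 = 159850*66 = 10550100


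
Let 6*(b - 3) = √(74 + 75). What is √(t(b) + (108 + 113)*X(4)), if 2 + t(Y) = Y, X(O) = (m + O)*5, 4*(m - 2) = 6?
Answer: √(298386 + 6*√149)/6 ≈ 91.052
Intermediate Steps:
m = 7/2 (m = 2 + (¼)*6 = 2 + 3/2 = 7/2 ≈ 3.5000)
X(O) = 35/2 + 5*O (X(O) = (7/2 + O)*5 = 35/2 + 5*O)
b = 3 + √149/6 (b = 3 + √(74 + 75)/6 = 3 + √149/6 ≈ 5.0344)
t(Y) = -2 + Y
√(t(b) + (108 + 113)*X(4)) = √((-2 + (3 + √149/6)) + (108 + 113)*(35/2 + 5*4)) = √((1 + √149/6) + 221*(35/2 + 20)) = √((1 + √149/6) + 221*(75/2)) = √((1 + √149/6) + 16575/2) = √(16577/2 + √149/6)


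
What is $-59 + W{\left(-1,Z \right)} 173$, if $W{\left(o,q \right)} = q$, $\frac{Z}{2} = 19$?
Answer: $6515$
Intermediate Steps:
$Z = 38$ ($Z = 2 \cdot 19 = 38$)
$-59 + W{\left(-1,Z \right)} 173 = -59 + 38 \cdot 173 = -59 + 6574 = 6515$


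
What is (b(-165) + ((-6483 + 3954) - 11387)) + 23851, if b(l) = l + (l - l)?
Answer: 9770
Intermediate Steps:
b(l) = l (b(l) = l + 0 = l)
(b(-165) + ((-6483 + 3954) - 11387)) + 23851 = (-165 + ((-6483 + 3954) - 11387)) + 23851 = (-165 + (-2529 - 11387)) + 23851 = (-165 - 13916) + 23851 = -14081 + 23851 = 9770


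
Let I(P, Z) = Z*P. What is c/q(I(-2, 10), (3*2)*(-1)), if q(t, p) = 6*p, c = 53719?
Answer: -53719/36 ≈ -1492.2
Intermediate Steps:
I(P, Z) = P*Z
c/q(I(-2, 10), (3*2)*(-1)) = 53719/((6*((3*2)*(-1)))) = 53719/((6*(6*(-1)))) = 53719/((6*(-6))) = 53719/(-36) = 53719*(-1/36) = -53719/36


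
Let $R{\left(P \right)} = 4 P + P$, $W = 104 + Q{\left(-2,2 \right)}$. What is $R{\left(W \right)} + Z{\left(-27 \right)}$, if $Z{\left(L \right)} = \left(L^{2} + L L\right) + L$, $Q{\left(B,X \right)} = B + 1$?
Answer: $1946$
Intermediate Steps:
$Q{\left(B,X \right)} = 1 + B$
$Z{\left(L \right)} = L + 2 L^{2}$ ($Z{\left(L \right)} = \left(L^{2} + L^{2}\right) + L = 2 L^{2} + L = L + 2 L^{2}$)
$W = 103$ ($W = 104 + \left(1 - 2\right) = 104 - 1 = 103$)
$R{\left(P \right)} = 5 P$
$R{\left(W \right)} + Z{\left(-27 \right)} = 5 \cdot 103 - 27 \left(1 + 2 \left(-27\right)\right) = 515 - 27 \left(1 - 54\right) = 515 - -1431 = 515 + 1431 = 1946$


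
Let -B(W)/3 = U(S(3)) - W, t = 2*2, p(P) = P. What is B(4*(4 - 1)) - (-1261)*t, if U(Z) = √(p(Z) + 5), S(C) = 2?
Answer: 5080 - 3*√7 ≈ 5072.1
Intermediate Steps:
t = 4
U(Z) = √(5 + Z) (U(Z) = √(Z + 5) = √(5 + Z))
B(W) = -3*√7 + 3*W (B(W) = -3*(√(5 + 2) - W) = -3*(√7 - W) = -3*√7 + 3*W)
B(4*(4 - 1)) - (-1261)*t = (-3*√7 + 3*(4*(4 - 1))) - (-1261)*4 = (-3*√7 + 3*(4*3)) - 97*(-52) = (-3*√7 + 3*12) + 5044 = (-3*√7 + 36) + 5044 = (36 - 3*√7) + 5044 = 5080 - 3*√7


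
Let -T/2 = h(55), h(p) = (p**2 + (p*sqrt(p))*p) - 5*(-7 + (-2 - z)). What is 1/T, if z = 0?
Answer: 307/98771895 - 121*sqrt(55)/39508758 ≈ -1.9605e-5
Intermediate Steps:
h(p) = 45 + p**2 + p**(5/2) (h(p) = (p**2 + (p*sqrt(p))*p) - 5*(-7 + (-2 - 1*0)) = (p**2 + p**(3/2)*p) - 5*(-7 + (-2 + 0)) = (p**2 + p**(5/2)) - 5*(-7 - 2) = (p**2 + p**(5/2)) - 5*(-9) = (p**2 + p**(5/2)) + 45 = 45 + p**2 + p**(5/2))
T = -6140 - 6050*sqrt(55) (T = -2*(45 + 55**2 + 55**(5/2)) = -2*(45 + 3025 + 3025*sqrt(55)) = -2*(3070 + 3025*sqrt(55)) = -6140 - 6050*sqrt(55) ≈ -51008.)
1/T = 1/(-6140 - 6050*sqrt(55))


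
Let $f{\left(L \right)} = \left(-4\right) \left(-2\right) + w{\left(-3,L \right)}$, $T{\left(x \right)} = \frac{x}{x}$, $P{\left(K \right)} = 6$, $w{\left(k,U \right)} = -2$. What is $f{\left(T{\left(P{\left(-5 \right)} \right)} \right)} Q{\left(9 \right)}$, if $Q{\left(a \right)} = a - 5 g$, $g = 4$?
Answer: $-66$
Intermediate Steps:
$T{\left(x \right)} = 1$
$Q{\left(a \right)} = -20 + a$ ($Q{\left(a \right)} = a - 20 = -20 + a$)
$f{\left(L \right)} = 6$ ($f{\left(L \right)} = \left(-4\right) \left(-2\right) - 2 = 8 - 2 = 6$)
$f{\left(T{\left(P{\left(-5 \right)} \right)} \right)} Q{\left(9 \right)} = 6 \left(-20 + 9\right) = 6 \left(-11\right) = -66$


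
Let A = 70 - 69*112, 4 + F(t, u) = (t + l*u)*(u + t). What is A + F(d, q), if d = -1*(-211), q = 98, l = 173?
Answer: 5296323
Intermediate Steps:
d = 211
F(t, u) = -4 + (t + u)*(t + 173*u) (F(t, u) = -4 + (t + 173*u)*(u + t) = -4 + (t + 173*u)*(t + u) = -4 + (t + u)*(t + 173*u))
A = -7658 (A = 70 - 7728 = -7658)
A + F(d, q) = -7658 + (-4 + 211² + 173*98² + 174*211*98) = -7658 + (-4 + 44521 + 173*9604 + 3597972) = -7658 + (-4 + 44521 + 1661492 + 3597972) = -7658 + 5303981 = 5296323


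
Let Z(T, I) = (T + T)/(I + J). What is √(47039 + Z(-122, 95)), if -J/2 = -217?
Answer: √24883387/23 ≈ 216.88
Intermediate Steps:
J = 434 (J = -2*(-217) = 434)
Z(T, I) = 2*T/(434 + I) (Z(T, I) = (T + T)/(I + 434) = (2*T)/(434 + I) = 2*T/(434 + I))
√(47039 + Z(-122, 95)) = √(47039 + 2*(-122)/(434 + 95)) = √(47039 + 2*(-122)/529) = √(47039 + 2*(-122)*(1/529)) = √(47039 - 244/529) = √(24883387/529) = √24883387/23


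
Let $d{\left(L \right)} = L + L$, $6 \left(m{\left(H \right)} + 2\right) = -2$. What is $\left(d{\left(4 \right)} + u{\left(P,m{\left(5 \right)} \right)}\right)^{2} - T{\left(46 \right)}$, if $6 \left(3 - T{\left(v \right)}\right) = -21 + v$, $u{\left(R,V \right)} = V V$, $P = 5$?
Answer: $\frac{29471}{162} \approx 181.92$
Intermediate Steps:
$m{\left(H \right)} = - \frac{7}{3}$ ($m{\left(H \right)} = -2 + \frac{1}{6} \left(-2\right) = -2 - \frac{1}{3} = - \frac{7}{3}$)
$u{\left(R,V \right)} = V^{2}$
$d{\left(L \right)} = 2 L$
$T{\left(v \right)} = \frac{13}{2} - \frac{v}{6}$ ($T{\left(v \right)} = 3 - \frac{-21 + v}{6} = 3 - \left(- \frac{7}{2} + \frac{v}{6}\right) = \frac{13}{2} - \frac{v}{6}$)
$\left(d{\left(4 \right)} + u{\left(P,m{\left(5 \right)} \right)}\right)^{2} - T{\left(46 \right)} = \left(2 \cdot 4 + \left(- \frac{7}{3}\right)^{2}\right)^{2} - \left(\frac{13}{2} - \frac{23}{3}\right) = \left(8 + \frac{49}{9}\right)^{2} - \left(\frac{13}{2} - \frac{23}{3}\right) = \left(\frac{121}{9}\right)^{2} - - \frac{7}{6} = \frac{14641}{81} + \frac{7}{6} = \frac{29471}{162}$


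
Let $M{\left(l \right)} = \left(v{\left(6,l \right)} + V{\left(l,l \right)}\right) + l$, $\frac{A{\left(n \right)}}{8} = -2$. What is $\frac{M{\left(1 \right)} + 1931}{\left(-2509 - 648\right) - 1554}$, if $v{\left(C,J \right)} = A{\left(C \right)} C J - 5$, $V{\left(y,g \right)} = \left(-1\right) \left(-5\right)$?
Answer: $- \frac{1836}{4711} \approx -0.38973$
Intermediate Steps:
$V{\left(y,g \right)} = 5$
$A{\left(n \right)} = -16$ ($A{\left(n \right)} = 8 \left(-2\right) = -16$)
$v{\left(C,J \right)} = -5 - 16 C J$ ($v{\left(C,J \right)} = - 16 C J - 5 = -5 - 16 C J$)
$M{\left(l \right)} = - 95 l$ ($M{\left(l \right)} = \left(\left(-5 - 96 l\right) + 5\right) + l = - 96 l + l = - 95 l$)
$\frac{M{\left(1 \right)} + 1931}{\left(-2509 - 648\right) - 1554} = \frac{\left(-95\right) 1 + 1931}{\left(-2509 - 648\right) - 1554} = \frac{-95 + 1931}{-3157 - 1554} = \frac{1836}{-4711} = 1836 \left(- \frac{1}{4711}\right) = - \frac{1836}{4711}$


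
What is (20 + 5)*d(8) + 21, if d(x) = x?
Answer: 221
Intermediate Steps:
(20 + 5)*d(8) + 21 = (20 + 5)*8 + 21 = 25*8 + 21 = 200 + 21 = 221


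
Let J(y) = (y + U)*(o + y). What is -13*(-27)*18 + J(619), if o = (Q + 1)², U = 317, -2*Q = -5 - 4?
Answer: 614016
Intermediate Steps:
Q = 9/2 (Q = -(-5 - 4)/2 = -½*(-9) = 9/2 ≈ 4.5000)
o = 121/4 (o = (9/2 + 1)² = (11/2)² = 121/4 ≈ 30.250)
J(y) = (317 + y)*(121/4 + y) (J(y) = (y + 317)*(121/4 + y) = (317 + y)*(121/4 + y))
-13*(-27)*18 + J(619) = -13*(-27)*18 + (38357/4 + 619² + (1389/4)*619) = 351*18 + (38357/4 + 383161 + 859791/4) = 6318 + 607698 = 614016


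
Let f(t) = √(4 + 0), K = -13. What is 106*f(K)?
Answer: 212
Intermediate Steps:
f(t) = 2 (f(t) = √4 = 2)
106*f(K) = 106*2 = 212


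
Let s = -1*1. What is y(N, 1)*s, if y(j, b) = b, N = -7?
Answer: -1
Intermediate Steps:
s = -1
y(N, 1)*s = 1*(-1) = -1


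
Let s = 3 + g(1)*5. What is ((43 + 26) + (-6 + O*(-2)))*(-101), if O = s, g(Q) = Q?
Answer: -4747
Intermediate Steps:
s = 8 (s = 3 + 1*5 = 3 + 5 = 8)
O = 8
((43 + 26) + (-6 + O*(-2)))*(-101) = ((43 + 26) + (-6 + 8*(-2)))*(-101) = (69 + (-6 - 16))*(-101) = (69 - 22)*(-101) = 47*(-101) = -4747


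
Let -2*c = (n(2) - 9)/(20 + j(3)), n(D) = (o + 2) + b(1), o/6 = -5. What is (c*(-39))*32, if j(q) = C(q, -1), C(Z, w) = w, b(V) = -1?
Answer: -1248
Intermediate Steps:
o = -30 (o = 6*(-5) = -30)
j(q) = -1
n(D) = -29 (n(D) = (-30 + 2) - 1 = -28 - 1 = -29)
c = 1 (c = -(-29 - 9)/(2*(20 - 1)) = -(-19)/19 = -½*(-2) = 1)
(c*(-39))*32 = (1*(-39))*32 = -39*32 = -1248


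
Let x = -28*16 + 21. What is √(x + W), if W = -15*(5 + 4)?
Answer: I*√562 ≈ 23.707*I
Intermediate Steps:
W = -135 (W = -15*9 = -135)
x = -427 (x = -448 + 21 = -427)
√(x + W) = √(-427 - 135) = √(-562) = I*√562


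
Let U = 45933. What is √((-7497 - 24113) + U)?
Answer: √14323 ≈ 119.68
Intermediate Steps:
√((-7497 - 24113) + U) = √((-7497 - 24113) + 45933) = √(-31610 + 45933) = √14323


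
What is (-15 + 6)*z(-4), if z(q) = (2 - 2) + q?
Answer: 36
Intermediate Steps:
z(q) = q (z(q) = 0 + q = q)
(-15 + 6)*z(-4) = (-15 + 6)*(-4) = -9*(-4) = 36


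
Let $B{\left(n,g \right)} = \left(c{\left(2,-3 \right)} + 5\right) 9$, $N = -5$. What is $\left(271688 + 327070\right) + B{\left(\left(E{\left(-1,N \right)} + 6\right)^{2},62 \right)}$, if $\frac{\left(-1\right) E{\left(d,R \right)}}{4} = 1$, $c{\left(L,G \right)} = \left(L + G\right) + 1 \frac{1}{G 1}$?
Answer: $598791$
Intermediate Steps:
$c{\left(L,G \right)} = G + L + \frac{1}{G}$ ($c{\left(L,G \right)} = \left(G + L\right) + 1 \frac{1}{G} = \left(G + L\right) + \frac{1}{G} = G + L + \frac{1}{G}$)
$E{\left(d,R \right)} = -4$ ($E{\left(d,R \right)} = \left(-4\right) 1 = -4$)
$B{\left(n,g \right)} = 33$ ($B{\left(n,g \right)} = \left(\left(-3 + 2 + \frac{1}{-3}\right) + 5\right) 9 = \left(\left(-3 + 2 - \frac{1}{3}\right) + 5\right) 9 = \left(- \frac{4}{3} + 5\right) 9 = \frac{11}{3} \cdot 9 = 33$)
$\left(271688 + 327070\right) + B{\left(\left(E{\left(-1,N \right)} + 6\right)^{2},62 \right)} = \left(271688 + 327070\right) + 33 = 598758 + 33 = 598791$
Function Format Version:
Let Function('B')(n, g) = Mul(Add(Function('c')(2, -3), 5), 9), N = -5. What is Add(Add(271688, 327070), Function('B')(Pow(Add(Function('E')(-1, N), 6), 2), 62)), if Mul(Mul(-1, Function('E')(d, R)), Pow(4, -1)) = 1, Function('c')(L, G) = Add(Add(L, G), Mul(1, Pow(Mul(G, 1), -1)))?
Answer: 598791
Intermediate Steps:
Function('c')(L, G) = Add(G, L, Pow(G, -1)) (Function('c')(L, G) = Add(Add(G, L), Mul(1, Pow(G, -1))) = Add(Add(G, L), Pow(G, -1)) = Add(G, L, Pow(G, -1)))
Function('E')(d, R) = -4 (Function('E')(d, R) = Mul(-4, 1) = -4)
Function('B')(n, g) = 33 (Function('B')(n, g) = Mul(Add(Add(-3, 2, Pow(-3, -1)), 5), 9) = Mul(Add(Add(-3, 2, Rational(-1, 3)), 5), 9) = Mul(Add(Rational(-4, 3), 5), 9) = Mul(Rational(11, 3), 9) = 33)
Add(Add(271688, 327070), Function('B')(Pow(Add(Function('E')(-1, N), 6), 2), 62)) = Add(Add(271688, 327070), 33) = Add(598758, 33) = 598791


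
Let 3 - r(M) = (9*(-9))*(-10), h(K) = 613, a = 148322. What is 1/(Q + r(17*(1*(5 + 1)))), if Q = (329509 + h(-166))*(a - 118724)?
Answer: 1/9770950149 ≈ 1.0234e-10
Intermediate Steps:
r(M) = -807 (r(M) = 3 - 9*(-9)*(-10) = 3 - (-81)*(-10) = 3 - 1*810 = 3 - 810 = -807)
Q = 9770950956 (Q = (329509 + 613)*(148322 - 118724) = 330122*29598 = 9770950956)
1/(Q + r(17*(1*(5 + 1)))) = 1/(9770950956 - 807) = 1/9770950149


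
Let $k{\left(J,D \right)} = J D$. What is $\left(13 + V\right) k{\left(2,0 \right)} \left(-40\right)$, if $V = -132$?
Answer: $0$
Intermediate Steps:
$k{\left(J,D \right)} = D J$
$\left(13 + V\right) k{\left(2,0 \right)} \left(-40\right) = \left(13 - 132\right) 0 \cdot 2 \left(-40\right) = - 119 \cdot 0 \left(-40\right) = \left(-119\right) 0 = 0$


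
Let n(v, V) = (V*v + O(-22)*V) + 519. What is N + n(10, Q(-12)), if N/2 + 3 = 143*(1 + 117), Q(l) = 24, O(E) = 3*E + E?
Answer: 32389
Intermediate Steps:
O(E) = 4*E
n(v, V) = 519 - 88*V + V*v (n(v, V) = (V*v + (4*(-22))*V) + 519 = (V*v - 88*V) + 519 = (-88*V + V*v) + 519 = 519 - 88*V + V*v)
N = 33742 (N = -6 + 2*(143*(1 + 117)) = -6 + 2*(143*118) = -6 + 2*16874 = -6 + 33748 = 33742)
N + n(10, Q(-12)) = 33742 + (519 - 88*24 + 24*10) = 33742 + (519 - 2112 + 240) = 33742 - 1353 = 32389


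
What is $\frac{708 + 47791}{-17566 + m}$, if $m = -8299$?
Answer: $- \frac{48499}{25865} \approx -1.8751$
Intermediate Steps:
$\frac{708 + 47791}{-17566 + m} = \frac{708 + 47791}{-17566 - 8299} = \frac{48499}{-25865} = 48499 \left(- \frac{1}{25865}\right) = - \frac{48499}{25865}$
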